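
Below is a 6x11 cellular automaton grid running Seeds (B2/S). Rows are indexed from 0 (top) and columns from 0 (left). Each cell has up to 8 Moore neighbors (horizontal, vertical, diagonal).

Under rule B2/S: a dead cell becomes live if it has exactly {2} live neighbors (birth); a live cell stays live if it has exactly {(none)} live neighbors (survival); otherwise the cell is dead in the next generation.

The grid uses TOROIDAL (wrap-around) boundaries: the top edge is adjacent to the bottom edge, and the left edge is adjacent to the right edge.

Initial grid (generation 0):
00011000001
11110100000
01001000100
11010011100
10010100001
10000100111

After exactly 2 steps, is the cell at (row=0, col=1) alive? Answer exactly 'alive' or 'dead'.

Simulating step by step:
Generation 0 (given above): 26 live cells
Generation 1: 9 live cells
00000010100
00000000011
00000000011
00000000000
00000000000
01100010000
Generation 2: 14 live cells
11100100001
10000001000
10000000100
00000000011
01100000000
00000100000

Cell (0,1) at generation 2: 1 -> alive

Answer: alive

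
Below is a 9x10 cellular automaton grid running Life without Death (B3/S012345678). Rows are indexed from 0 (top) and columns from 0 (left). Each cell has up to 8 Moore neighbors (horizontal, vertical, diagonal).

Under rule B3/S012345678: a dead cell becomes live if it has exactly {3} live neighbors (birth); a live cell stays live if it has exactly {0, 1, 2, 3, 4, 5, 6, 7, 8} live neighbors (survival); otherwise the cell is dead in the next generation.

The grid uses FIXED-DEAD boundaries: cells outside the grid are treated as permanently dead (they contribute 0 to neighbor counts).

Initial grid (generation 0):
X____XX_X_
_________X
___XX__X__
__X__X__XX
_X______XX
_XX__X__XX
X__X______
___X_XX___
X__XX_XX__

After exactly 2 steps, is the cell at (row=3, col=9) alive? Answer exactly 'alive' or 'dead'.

Simulating step by step:
Generation 0 (given above): 30 live cells
Generation 1: 46 live cells
X____XX_X_
____XXXXXX
___XX__X_X
__XXXX_XXX
_X_____XXX
XXX__X__XX
XX_X_XX___
__XX_XXX__
X__XX_XX__
Generation 2: 56 live cells
X___XXX_XX
___XXXXXXX
__XXX__X_X
__XXXX_XXX
XX___X_XXX
XXX_XX__XX
XX_X_XX_X_
X_XX_XXX__
X_XXX_XX__

Cell (3,9) at generation 2: 1 -> alive

Answer: alive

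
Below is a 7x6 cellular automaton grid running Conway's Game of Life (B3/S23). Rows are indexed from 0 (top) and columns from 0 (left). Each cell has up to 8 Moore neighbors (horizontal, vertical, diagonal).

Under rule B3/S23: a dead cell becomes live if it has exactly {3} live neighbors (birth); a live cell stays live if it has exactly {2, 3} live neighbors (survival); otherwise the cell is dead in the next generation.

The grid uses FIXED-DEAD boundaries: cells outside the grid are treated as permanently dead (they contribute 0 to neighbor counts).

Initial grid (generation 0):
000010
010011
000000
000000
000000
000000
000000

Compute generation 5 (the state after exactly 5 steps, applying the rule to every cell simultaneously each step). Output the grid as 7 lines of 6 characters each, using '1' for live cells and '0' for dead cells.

Simulating step by step:
Generation 0 (given above): 4 live cells
Generation 1: 4 live cells
000011
000011
000000
000000
000000
000000
000000
Generation 2: 4 live cells
000011
000011
000000
000000
000000
000000
000000
Generation 3: 4 live cells
000011
000011
000000
000000
000000
000000
000000
Generation 4: 4 live cells
000011
000011
000000
000000
000000
000000
000000
Generation 5: 4 live cells
(generation 5 grid is the final answer)

Answer: 000011
000011
000000
000000
000000
000000
000000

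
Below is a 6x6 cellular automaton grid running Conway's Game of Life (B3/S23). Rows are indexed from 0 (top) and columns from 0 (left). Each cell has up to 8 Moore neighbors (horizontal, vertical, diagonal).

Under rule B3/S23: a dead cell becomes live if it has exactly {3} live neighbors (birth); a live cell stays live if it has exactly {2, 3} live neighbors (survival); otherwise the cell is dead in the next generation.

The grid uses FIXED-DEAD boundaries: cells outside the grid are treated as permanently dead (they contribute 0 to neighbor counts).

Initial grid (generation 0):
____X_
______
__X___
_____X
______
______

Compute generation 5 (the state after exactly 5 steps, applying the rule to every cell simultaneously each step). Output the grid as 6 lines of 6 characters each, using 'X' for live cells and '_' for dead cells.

Simulating step by step:
Generation 0 (given above): 3 live cells
Generation 1: 0 live cells
______
______
______
______
______
______
Generation 2: 0 live cells
______
______
______
______
______
______
Generation 3: 0 live cells
______
______
______
______
______
______
Generation 4: 0 live cells
______
______
______
______
______
______
Generation 5: 0 live cells
(generation 5 grid is the final answer)

Answer: ______
______
______
______
______
______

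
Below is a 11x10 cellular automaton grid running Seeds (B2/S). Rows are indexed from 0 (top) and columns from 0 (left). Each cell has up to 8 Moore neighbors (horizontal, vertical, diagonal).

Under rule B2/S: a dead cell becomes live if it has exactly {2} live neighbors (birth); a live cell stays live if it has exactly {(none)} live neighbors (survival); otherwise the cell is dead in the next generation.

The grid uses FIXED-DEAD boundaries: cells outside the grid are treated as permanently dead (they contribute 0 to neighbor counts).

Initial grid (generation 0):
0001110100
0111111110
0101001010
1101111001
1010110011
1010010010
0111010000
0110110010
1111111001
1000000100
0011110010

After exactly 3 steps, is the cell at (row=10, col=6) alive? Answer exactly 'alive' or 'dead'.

Answer: alive

Derivation:
Simulating step by step:
Generation 0 (given above): 57 live cells
Generation 1: 13 live cells
0100000000
1000000001
0000000000
0000000000
0000000000
0000000100
0000000111
0000000101
0000000000
0000000001
0100001100
Generation 2: 10 live cells
1000000000
0100000000
0000000000
0000000000
0000000000
0000001001
0000000000
0000001000
0000000001
0000001110
0000000010
Generation 3: 8 live cells
0100000000
1000000000
0000000000
0000000000
0000000000
0000000000
0000011100
0000000000
0000010000
0000000000
0000001001

Cell (10,6) at generation 3: 1 -> alive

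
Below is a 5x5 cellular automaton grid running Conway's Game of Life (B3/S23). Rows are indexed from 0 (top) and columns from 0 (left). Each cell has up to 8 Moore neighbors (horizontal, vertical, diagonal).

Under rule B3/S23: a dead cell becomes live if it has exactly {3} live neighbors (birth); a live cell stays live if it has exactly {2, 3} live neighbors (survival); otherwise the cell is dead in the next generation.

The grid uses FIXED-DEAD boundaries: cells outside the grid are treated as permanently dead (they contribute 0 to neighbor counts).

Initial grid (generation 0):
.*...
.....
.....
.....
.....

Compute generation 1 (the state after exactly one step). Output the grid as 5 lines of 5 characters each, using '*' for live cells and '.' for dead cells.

Simulating step by step:
Generation 0 (given above): 1 live cells
Generation 1: 0 live cells
(generation 1 grid is the final answer)

Answer: .....
.....
.....
.....
.....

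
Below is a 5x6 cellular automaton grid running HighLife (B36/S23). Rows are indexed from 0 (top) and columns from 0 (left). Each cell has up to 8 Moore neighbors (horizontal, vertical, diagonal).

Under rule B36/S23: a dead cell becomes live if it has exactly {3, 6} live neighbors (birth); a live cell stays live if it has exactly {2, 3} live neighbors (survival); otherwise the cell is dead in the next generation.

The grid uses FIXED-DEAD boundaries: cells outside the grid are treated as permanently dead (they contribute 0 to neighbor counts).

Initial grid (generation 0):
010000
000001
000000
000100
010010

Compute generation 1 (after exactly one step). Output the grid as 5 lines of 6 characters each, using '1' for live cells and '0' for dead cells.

Simulating step by step:
Generation 0 (given above): 5 live cells
Generation 1: 0 live cells
(generation 1 grid is the final answer)

Answer: 000000
000000
000000
000000
000000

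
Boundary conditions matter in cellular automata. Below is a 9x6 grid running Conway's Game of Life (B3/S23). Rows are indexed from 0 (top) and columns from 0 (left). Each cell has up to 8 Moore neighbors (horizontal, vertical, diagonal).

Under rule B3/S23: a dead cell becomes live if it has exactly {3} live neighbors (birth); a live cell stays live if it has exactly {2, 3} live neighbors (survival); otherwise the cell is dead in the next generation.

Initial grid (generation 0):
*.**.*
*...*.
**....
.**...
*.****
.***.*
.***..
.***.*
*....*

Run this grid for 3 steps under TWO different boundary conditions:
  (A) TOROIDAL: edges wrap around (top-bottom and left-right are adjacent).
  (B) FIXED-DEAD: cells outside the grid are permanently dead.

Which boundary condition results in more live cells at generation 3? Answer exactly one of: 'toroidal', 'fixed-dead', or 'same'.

Under TOROIDAL boundary, generation 3:
.**...
.....*
..*...
**.**.
....**
....**
......
......
....*.
Population = 13

Under FIXED-DEAD boundary, generation 3:
......
.*..**
.*.*..
...***
**....
**....
......
*..*..
.*.*..
Population = 16

Comparison: toroidal=13, fixed-dead=16 -> fixed-dead

Answer: fixed-dead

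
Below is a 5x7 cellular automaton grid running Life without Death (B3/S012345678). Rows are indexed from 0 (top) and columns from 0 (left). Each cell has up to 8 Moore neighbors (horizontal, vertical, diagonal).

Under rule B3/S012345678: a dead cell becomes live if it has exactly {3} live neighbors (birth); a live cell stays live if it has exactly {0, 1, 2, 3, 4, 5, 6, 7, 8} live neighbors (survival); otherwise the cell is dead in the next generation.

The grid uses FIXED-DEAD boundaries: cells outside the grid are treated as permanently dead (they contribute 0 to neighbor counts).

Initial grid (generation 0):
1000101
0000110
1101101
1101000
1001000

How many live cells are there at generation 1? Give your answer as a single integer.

Simulating step by step:
Generation 0 (given above): 15 live cells
Generation 1: 20 live cells
1000101
1100111
1101101
1101000
1111000
Population at generation 1: 20

Answer: 20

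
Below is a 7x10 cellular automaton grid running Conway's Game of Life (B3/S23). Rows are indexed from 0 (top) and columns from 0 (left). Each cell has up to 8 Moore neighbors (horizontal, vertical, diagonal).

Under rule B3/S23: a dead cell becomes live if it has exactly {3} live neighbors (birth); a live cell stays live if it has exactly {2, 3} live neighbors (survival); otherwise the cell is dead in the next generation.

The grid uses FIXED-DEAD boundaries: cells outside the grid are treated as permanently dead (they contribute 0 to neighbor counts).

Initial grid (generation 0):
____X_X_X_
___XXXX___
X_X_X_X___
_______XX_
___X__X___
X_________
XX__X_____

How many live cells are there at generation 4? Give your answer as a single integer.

Answer: 13

Derivation:
Simulating step by step:
Generation 0 (given above): 19 live cells
Generation 1: 16 live cells
___XX_XX__
______X___
____X_X___
___X_XXX__
_______X__
XX________
XX________
Generation 2: 15 live cells
_____XXX__
___XX_X___
____X_____
____XX_X__
_______X__
XX________
XX________
Generation 3: 17 live cells
____XXXX__
___XX_XX__
______X___
____XXX___
______X___
XX________
XX________
Generation 4: 13 live cells
___XX__X__
___XX_____
___X______
______XX__
______X___
XX________
XX________
Population at generation 4: 13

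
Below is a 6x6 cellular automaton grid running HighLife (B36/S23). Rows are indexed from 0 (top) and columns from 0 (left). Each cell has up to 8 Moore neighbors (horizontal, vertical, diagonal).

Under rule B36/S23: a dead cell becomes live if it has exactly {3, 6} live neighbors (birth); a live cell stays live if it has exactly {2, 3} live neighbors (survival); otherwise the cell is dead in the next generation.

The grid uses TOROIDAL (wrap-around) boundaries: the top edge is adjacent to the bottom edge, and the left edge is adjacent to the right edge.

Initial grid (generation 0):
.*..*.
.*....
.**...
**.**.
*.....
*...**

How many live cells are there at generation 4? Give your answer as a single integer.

Answer: 10

Derivation:
Simulating step by step:
Generation 0 (given above): 13 live cells
Generation 1: 13 live cells
.*..*.
**....
...*..
*..*.*
...*.*
**..*.
Generation 2: 20 live cells
..*...
***...
.**.**
*.**.*
.***..
*****.
Generation 3: 9 live cells
.....*
*....*
*...*.
.*...*
......
*...*.
Generation 4: 10 live cells
....*.
*...*.
.*..*.
*....*
*....*
.....*
Population at generation 4: 10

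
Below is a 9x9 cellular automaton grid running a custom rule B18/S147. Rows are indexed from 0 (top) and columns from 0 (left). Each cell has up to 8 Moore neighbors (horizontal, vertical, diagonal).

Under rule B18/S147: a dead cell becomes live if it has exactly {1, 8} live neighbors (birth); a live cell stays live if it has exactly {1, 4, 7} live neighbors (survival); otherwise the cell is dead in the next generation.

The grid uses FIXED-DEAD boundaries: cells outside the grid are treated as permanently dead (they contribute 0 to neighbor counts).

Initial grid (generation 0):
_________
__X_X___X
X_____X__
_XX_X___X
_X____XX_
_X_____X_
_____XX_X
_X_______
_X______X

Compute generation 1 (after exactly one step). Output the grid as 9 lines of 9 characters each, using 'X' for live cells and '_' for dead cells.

Answer: _XX_XX_XX
X_____X__
X________
________X
____X____
_X__X__X_
____XX__X
_X__X____
_X_____X_

Derivation:
Simulating step by step:
Generation 0 (given above): 20 live cells
Generation 1: 21 live cells
(generation 1 grid is the final answer)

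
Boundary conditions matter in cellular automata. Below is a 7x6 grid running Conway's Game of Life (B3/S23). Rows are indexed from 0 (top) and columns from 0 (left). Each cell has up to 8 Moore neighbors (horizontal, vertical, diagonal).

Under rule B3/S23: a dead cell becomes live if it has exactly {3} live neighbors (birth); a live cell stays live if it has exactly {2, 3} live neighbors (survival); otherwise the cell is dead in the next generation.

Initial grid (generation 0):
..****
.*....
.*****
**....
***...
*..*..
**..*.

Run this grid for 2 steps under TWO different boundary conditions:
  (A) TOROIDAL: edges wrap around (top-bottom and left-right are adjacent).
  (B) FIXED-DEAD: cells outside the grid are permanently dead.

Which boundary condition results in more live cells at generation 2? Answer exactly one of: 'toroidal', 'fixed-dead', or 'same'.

Answer: toroidal

Derivation:
Under TOROIDAL boundary, generation 2:
..****
*.....
...***
......
...**.
***...
**...*
Population = 16

Under FIXED-DEAD boundary, generation 2:
..**..
......
...**.
....*.
...*..
.**...
......
Population = 8

Comparison: toroidal=16, fixed-dead=8 -> toroidal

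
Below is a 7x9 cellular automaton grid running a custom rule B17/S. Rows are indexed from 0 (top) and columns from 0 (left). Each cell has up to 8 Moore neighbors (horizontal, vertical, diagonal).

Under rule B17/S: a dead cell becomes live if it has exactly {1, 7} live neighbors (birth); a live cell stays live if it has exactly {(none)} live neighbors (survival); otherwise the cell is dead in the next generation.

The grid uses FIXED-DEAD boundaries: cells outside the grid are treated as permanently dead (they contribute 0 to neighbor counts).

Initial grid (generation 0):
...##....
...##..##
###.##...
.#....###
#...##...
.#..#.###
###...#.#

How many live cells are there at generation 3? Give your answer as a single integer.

Answer: 4

Derivation:
Simulating step by step:
Generation 0 (given above): 28 live cells
Generation 1: 2 live cells
......#..
.........
.........
.........
.........
.........
....#....
Generation 2: 10 live cells
.....#.#.
.....###.
.........
.........
.........
...###...
...#.#...
Generation 3: 4 live cells
.........
.........
....#...#
.........
..#...#..
.........
.........
Population at generation 3: 4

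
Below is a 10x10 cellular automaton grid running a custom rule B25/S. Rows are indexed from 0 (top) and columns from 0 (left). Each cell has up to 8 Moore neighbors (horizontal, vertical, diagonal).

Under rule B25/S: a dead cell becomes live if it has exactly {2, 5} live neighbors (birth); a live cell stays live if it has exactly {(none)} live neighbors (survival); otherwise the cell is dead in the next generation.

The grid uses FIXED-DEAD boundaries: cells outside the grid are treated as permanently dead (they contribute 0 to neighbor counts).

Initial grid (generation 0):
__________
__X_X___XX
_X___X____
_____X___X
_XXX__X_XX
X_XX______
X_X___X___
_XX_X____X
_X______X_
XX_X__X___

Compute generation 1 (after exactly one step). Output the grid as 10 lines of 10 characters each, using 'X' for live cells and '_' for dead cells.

Simulating step by step:
Generation 0 (given above): 30 live cells
Generation 1: 32 live cells
(generation 1 grid is the final answer)

Answer: ___X____XX
_X_X_X____
__XX__X___
X__X___X__
X____X_X__
____XXX_XX
___XXX____
_____X_XX_
__X_XX_X_X
_______X__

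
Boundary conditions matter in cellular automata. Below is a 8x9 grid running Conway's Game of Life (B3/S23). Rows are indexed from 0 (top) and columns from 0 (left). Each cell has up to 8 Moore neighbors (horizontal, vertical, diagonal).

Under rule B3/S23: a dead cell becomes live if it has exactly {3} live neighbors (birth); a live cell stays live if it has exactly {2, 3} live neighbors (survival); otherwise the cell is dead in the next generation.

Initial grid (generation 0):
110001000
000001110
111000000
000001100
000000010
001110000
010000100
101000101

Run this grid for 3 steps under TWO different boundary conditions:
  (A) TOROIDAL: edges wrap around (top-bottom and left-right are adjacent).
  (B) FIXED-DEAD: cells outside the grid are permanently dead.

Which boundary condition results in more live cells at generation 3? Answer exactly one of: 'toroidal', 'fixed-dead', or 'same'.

Under TOROIDAL boundary, generation 3:
101010000
000011010
101010000
001000011
010000110
110000000
100001001
000000000
Population = 20

Under FIXED-DEAD boundary, generation 3:
000001100
000010010
011110010
011000010
000000110
001100100
001000000
000000000
Population = 18

Comparison: toroidal=20, fixed-dead=18 -> toroidal

Answer: toroidal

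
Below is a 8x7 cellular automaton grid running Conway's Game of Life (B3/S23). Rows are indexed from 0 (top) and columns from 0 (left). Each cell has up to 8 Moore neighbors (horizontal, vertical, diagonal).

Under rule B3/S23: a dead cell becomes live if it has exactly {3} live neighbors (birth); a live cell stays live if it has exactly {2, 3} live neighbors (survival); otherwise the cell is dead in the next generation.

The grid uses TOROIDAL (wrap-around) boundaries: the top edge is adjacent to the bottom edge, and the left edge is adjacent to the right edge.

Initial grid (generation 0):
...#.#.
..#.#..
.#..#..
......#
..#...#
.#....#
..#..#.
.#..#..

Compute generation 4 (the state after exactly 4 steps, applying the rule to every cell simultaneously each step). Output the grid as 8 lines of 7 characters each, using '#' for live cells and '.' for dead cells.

Answer: ##.....
##..#..
.......
.....##
...#.#.
...#...
.......
.......

Derivation:
Simulating step by step:
Generation 0 (given above): 15 live cells
Generation 1: 25 live cells
..##.#.
..#.##.
...#.#.
#....#.
.....##
###..##
###..#.
..####.
Generation 2: 12 live cells
.#....#
..#..##
...#.#.
.....#.
....#..
..#.#..
.......
.....#.
Generation 3: 13 live cells
#.....#
#.#.###
.....#.
.....#.
...###.
...#...
.......
.......
Generation 4: 10 live cells
(generation 4 grid is the final answer)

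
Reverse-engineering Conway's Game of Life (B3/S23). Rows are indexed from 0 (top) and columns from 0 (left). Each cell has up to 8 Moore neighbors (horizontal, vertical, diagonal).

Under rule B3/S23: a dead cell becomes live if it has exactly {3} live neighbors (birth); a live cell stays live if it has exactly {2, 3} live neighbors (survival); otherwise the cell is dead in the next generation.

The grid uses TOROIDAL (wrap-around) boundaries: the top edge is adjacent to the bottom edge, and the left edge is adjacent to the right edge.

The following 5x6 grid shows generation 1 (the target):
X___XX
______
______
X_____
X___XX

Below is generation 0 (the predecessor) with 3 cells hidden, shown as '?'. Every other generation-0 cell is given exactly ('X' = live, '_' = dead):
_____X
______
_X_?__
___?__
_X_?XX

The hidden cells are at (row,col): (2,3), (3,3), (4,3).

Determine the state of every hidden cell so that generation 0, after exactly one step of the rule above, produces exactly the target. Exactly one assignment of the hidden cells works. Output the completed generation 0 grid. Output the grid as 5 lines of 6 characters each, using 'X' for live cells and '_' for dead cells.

Answer: _____X
______
_X____
______
_X__XX

Derivation:
Hidden generation-0 cells (in order): (2,3), (3,3), (4,3).
A hidden cell only influences target cells in its own 3x3 neighborhood. Try each of the 2^3 = 8 assignments, step the completed generation 0 forward once under B3/S23, and compare with the target:
  (2,3)=_ (3,3)=_ (4,3)=_ -> step reproduces the target at every cell -> ACCEPT
  (2,3)=_ (3,3)=_ (4,3)=X -> step gives (0,4)='_' but target has 'X' -> reject
  (2,3)=_ (3,3)=X (4,3)=_ -> step gives (3,2)='X' but target has '_' -> reject
  (2,3)=_ (3,3)=X (4,3)=X -> step gives (0,4)='_' but target has 'X' -> reject
  (2,3)=X (3,3)=_ (4,3)=_ -> step gives (3,2)='X' but target has '_' -> reject
  (2,3)=X (3,3)=_ (4,3)=X -> step gives (0,4)='_' but target has 'X' -> reject
  (2,3)=X (3,3)=X (4,3)=_ -> step gives (2,2)='X' but target has '_' -> reject
  (2,3)=X (3,3)=X (4,3)=X -> step gives (0,4)='_' but target has 'X' -> reject
Unique solution: (2,3)=dead, (3,3)=dead, (4,3)=dead.
Check: live-neighbor counts of every cell in the completed generation 0:
311132
211011
101000
322122
301122
Applying B3/S23 to generation 0 with these counts gives:
X___XX
______
______
X_____
X___XX
which matches the target exactly.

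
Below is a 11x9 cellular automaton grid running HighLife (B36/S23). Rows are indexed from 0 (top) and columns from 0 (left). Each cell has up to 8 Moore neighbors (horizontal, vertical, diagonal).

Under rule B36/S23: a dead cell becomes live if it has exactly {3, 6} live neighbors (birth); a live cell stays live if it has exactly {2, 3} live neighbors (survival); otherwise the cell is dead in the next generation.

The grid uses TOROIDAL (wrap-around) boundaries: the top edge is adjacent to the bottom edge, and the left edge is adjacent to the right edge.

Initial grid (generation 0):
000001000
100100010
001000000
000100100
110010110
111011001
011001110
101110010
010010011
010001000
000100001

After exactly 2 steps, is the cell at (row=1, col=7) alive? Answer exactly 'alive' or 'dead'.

Answer: dead

Derivation:
Simulating step by step:
Generation 0 (given above): 36 live cells
Generation 1: 30 live cells
000010001
000000000
001100000
011101110
000010110
000010100
000100010
100010000
010011111
001010011
000010000
Generation 2: 30 live cells
000000000
000100000
010110100
010001010
001011000
000110100
000111000
100110000
010010100
100010001
000011011

Cell (1,7) at generation 2: 0 -> dead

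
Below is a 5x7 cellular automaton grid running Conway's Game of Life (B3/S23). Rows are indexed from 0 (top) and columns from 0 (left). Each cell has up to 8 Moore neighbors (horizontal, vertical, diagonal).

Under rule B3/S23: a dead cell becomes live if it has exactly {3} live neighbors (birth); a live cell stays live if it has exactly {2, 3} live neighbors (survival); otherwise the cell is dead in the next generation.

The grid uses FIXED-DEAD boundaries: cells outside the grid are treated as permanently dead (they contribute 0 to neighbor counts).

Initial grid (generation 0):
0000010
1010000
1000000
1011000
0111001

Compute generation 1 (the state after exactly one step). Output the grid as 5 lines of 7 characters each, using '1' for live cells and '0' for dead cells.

Simulating step by step:
Generation 0 (given above): 11 live cells
Generation 1: 8 live cells
(generation 1 grid is the final answer)

Answer: 0000000
0100000
1011000
1001000
0101000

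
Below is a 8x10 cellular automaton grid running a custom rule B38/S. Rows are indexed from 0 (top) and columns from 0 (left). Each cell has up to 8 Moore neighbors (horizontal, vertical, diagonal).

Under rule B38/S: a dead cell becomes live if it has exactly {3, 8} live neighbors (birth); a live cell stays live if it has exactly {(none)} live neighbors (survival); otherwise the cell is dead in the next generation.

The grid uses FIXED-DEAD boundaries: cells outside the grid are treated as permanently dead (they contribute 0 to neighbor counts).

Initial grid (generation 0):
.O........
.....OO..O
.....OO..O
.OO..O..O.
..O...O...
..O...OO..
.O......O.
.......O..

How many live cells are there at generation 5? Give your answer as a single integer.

Answer: 0

Derivation:
Simulating step by step:
Generation 0 (given above): 19 live cells
Generation 1: 8 live cells
..........
..........
....O..OO.
.......O..
...O.O....
.O........
......O...
..........
Generation 2: 3 live cells
..........
..........
..........
....O.O.O.
..........
..........
..........
..........
Generation 3: 0 live cells
..........
..........
..........
..........
..........
..........
..........
..........
Generation 4: 0 live cells
..........
..........
..........
..........
..........
..........
..........
..........
Generation 5: 0 live cells
..........
..........
..........
..........
..........
..........
..........
..........
Population at generation 5: 0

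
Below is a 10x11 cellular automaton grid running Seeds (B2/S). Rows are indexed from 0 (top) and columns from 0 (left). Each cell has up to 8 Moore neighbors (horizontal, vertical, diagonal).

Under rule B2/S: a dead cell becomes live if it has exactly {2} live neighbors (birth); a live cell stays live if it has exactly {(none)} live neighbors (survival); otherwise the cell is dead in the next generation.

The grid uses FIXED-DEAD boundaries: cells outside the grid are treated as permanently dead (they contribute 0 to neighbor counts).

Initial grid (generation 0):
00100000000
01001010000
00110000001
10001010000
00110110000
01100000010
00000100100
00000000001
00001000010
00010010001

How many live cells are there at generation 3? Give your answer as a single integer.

Answer: 25

Derivation:
Simulating step by step:
Generation 0 (given above): 25 live cells
Generation 1: 23 live cells
01010100000
00000100000
10000011000
00000001000
10000001000
00000001100
01100000001
00001100100
00010100000
00001100010
Generation 2: 25 live cells
00100010000
11100001000
00000100100
11000000000
00000000000
10100010010
00011110000
01000010010
00000000110
00010010000
Generation 3: 25 live cells
10010001000
00010100100
00000011000
00000000000
00100000000
01000001000
10000000111
00110000001
00100110001
00000001110
Population at generation 3: 25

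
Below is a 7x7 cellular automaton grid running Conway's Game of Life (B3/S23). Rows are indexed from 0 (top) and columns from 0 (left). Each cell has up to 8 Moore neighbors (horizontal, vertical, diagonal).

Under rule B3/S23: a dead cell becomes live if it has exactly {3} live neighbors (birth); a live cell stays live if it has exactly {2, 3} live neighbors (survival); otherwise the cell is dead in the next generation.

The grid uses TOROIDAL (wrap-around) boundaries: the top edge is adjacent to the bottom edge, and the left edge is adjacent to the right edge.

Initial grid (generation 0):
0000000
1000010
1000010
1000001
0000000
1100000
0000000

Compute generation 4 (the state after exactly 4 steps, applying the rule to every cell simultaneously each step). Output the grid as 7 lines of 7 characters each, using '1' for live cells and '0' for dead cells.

Answer: 0000000
0000000
0000000
0000000
0000000
0000000
0000000

Derivation:
Simulating step by step:
Generation 0 (given above): 8 live cells
Generation 1: 7 live cells
0000000
0000000
1100010
1000001
0100001
0000000
0000000
Generation 2: 4 live cells
0000000
0000000
1100000
0000010
0000001
0000000
0000000
Generation 3: 2 live cells
0000000
0000000
0000000
1000001
0000000
0000000
0000000
Generation 4: 0 live cells
(generation 4 grid is the final answer)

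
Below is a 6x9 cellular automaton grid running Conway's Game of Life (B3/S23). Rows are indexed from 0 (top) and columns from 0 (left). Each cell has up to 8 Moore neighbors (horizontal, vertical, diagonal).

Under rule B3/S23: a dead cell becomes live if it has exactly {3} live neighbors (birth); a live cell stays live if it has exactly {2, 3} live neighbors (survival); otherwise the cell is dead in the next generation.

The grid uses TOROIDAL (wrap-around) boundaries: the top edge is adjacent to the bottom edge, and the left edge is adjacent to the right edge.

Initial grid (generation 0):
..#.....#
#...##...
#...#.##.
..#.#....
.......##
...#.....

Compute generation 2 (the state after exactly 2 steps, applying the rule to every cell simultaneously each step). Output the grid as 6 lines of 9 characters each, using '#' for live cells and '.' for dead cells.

Answer: #.##.....
##....###
.#......#
..##.###.
....#.##.
...##....

Derivation:
Simulating step by step:
Generation 0 (given above): 14 live cells
Generation 1: 19 live cells
...##....
##.#####.
.#..#.#.#
...#.##..
...#.....
.......##
Generation 2: 20 live cells
(generation 2 grid is the final answer)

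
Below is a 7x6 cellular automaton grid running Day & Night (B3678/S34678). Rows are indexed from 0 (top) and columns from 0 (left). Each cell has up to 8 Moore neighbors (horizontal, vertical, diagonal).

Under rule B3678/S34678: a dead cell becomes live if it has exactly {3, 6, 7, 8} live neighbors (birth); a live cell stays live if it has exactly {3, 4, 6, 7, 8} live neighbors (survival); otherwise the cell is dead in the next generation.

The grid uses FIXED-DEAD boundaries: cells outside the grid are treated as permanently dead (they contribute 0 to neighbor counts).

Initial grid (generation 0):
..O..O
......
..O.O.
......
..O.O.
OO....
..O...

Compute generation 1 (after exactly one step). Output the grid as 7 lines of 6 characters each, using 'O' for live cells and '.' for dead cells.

Simulating step by step:
Generation 0 (given above): 9 live cells
Generation 1: 6 live cells
(generation 1 grid is the final answer)

Answer: ......
...O..
......
......
.O....
.OOO..
.O....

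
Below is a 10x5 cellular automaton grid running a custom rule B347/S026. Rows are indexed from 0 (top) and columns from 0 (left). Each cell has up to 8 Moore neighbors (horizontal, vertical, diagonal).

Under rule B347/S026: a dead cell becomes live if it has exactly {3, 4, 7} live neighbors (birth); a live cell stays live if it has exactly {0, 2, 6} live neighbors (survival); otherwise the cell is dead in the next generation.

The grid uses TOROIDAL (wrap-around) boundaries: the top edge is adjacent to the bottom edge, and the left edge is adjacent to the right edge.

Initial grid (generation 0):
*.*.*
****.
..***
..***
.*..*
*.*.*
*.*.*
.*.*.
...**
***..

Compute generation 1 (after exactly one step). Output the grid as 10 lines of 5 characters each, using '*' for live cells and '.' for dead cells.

Answer: .....
...*.
*.*..
**.*.
..*..
..*..
.....
***..
**...
.....

Derivation:
Simulating step by step:
Generation 0 (given above): 28 live cells
Generation 1: 13 live cells
(generation 1 grid is the final answer)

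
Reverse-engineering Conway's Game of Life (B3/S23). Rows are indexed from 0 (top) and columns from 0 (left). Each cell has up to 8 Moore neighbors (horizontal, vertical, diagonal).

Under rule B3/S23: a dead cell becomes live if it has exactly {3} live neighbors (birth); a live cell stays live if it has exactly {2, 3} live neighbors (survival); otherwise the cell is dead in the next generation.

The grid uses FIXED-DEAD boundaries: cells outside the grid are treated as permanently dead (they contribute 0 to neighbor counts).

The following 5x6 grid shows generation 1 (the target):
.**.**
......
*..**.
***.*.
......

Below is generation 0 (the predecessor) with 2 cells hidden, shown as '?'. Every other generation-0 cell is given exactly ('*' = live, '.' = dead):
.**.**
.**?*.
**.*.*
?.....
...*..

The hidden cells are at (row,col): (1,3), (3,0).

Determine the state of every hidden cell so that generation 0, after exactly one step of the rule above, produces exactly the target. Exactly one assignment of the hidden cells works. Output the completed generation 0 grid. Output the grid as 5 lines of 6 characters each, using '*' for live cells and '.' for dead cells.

Hidden generation-0 cells (in order): (1,3), (3,0).
A hidden cell only influences target cells in its own 3x3 neighborhood. Try each of the 2^2 = 4 assignments, step the completed generation 0 forward once under B3/S23, and compare with the target:
  (1,3)=. (3,0)=. -> step gives (2,1)='*' but target has '.' -> reject
  (1,3)=. (3,0)=* -> step reproduces the target at every cell -> ACCEPT
  (1,3)=* (3,0)=. -> step gives (0,2)='.' but target has '*' -> reject
  (1,3)=* (3,0)=* -> step gives (0,2)='.' but target has '*' -> reject
Unique solution: (1,3)=dead, (3,0)=live.
Check: live-neighbor counts of every cell in the completed generation 0:
233422
455544
344231
233231
111010
Applying B3/S23 to generation 0 with these counts gives:
.**.**
......
*..**.
***.*.
......
which matches the target exactly.

Answer: .**.**
.**.*.
**.*.*
*.....
...*..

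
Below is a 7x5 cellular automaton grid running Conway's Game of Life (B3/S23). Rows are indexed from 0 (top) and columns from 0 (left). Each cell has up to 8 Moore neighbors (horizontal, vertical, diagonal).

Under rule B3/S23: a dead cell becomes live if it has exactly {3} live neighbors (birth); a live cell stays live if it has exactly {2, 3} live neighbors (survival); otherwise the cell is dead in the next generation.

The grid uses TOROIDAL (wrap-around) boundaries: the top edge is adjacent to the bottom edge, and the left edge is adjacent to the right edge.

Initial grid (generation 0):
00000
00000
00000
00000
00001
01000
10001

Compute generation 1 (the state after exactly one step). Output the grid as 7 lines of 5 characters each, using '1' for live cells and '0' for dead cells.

Simulating step by step:
Generation 0 (given above): 4 live cells
Generation 1: 2 live cells
(generation 1 grid is the final answer)

Answer: 00000
00000
00000
00000
00000
00001
10000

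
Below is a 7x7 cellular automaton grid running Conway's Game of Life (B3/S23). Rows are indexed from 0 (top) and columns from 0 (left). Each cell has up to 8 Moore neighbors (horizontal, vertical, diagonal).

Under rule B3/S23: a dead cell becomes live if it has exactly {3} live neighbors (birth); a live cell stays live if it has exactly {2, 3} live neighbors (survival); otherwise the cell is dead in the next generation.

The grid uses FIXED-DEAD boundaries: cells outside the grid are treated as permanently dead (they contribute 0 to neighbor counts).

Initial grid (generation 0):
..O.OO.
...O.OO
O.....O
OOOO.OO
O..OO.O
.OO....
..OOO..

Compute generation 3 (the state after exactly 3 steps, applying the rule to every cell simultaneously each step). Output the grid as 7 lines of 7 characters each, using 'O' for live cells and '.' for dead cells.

Simulating step by step:
Generation 0 (given above): 23 live cells
Generation 1: 20 live cells
...OOOO
...O..O
O..O...
O.OO..O
O...O.O
.O...O.
.OOO...
Generation 2: 27 live cells
...OOOO
..OO..O
.O.OO..
O.OOOO.
O.OOO.O
OO.OOO.
.OO....
Generation 3: 17 live cells
(generation 3 grid is the final answer)

Answer: ..OOOOO
......O
.O.....
O......
O.....O
O....O.
OOOOO..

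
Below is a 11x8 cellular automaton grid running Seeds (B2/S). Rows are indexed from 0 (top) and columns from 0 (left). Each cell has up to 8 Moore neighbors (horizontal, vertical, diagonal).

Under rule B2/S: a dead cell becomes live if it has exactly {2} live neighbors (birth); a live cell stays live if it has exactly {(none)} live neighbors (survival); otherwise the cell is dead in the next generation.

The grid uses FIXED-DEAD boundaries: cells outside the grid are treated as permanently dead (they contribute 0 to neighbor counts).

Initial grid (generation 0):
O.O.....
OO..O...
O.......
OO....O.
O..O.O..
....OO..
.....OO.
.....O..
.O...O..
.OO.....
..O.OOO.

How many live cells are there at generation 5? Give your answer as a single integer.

Answer: 21

Derivation:
Simulating step by step:
Generation 0 (given above): 25 live cells
Generation 1: 14 live cells
...O....
..OO....
..O..O..
..O.OO..
..O.....
...O....
........
........
O...O.O.
O.......
........
Generation 2: 12 live cells
....O...
.O......
......O.
......O.
.O...O..
..O.....
........
.....O..
.O...O..
.O...O..
........
Generation 3: 15 live cells
........
.....O..
.....O.O
.......O
..O...O.
.O......
........
....O.O.
O.O.....
O.O.O.O.
........
Generation 4: 17 live cells
........
....O...
....O...
.....O..
.O.....O
..O.....
.....O..
.O.O.O..
....O.OO
.....O..
.O.O.O..
Generation 5: 21 live cells
........
...O.O..
...O....
....O.O.
..O...O.
.O....O.
.O.O..O.
..O....O
..OO....
..OO...O
..O...O.
Population at generation 5: 21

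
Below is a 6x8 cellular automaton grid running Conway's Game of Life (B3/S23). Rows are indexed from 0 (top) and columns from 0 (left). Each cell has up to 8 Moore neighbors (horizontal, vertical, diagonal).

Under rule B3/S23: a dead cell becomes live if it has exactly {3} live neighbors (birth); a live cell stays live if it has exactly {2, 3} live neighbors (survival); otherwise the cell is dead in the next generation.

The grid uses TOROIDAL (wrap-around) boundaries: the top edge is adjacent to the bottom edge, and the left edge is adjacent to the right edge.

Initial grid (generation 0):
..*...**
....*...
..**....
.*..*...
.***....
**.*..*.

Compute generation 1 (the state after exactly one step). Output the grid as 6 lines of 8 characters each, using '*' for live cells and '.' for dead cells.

Simulating step by step:
Generation 0 (given above): 15 live cells
Generation 1: 18 live cells
(generation 1 grid is the final answer)

Answer: ****.***
..*.....
..***...
.*..*...
...**...
*..*..*.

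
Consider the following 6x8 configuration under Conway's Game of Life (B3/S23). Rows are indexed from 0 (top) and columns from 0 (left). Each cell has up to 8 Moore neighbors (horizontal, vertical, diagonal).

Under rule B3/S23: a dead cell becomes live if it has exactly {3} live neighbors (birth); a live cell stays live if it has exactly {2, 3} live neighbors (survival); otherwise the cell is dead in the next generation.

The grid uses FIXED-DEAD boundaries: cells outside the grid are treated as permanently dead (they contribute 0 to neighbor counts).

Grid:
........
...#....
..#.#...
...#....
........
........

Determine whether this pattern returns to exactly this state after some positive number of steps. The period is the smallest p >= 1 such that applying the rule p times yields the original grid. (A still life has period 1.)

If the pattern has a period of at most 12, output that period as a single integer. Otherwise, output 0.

Simulating and comparing each generation to the original:
Gen 0 (original, given above): 4 live cells
Gen 1: 4 live cells, MATCHES original -> period = 1

Answer: 1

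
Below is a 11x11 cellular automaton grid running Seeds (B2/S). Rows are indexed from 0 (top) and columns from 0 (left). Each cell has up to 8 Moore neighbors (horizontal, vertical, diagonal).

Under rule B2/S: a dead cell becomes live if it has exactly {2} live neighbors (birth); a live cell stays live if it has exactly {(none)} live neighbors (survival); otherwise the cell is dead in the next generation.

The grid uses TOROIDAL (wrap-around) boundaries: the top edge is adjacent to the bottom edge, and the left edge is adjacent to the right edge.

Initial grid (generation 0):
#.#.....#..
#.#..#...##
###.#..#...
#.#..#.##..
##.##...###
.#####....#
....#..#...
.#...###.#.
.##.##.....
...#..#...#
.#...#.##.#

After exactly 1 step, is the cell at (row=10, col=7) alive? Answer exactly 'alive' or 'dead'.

Simulating step by step:
Generation 0 (given above): 50 live cells
Generation 1: 17 live cells
...###.....
....#.##...
...........
...........
...........
......##...
.........##
#..........
........###
........#..
...##......

Cell (10,7) at generation 1: 0 -> dead

Answer: dead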